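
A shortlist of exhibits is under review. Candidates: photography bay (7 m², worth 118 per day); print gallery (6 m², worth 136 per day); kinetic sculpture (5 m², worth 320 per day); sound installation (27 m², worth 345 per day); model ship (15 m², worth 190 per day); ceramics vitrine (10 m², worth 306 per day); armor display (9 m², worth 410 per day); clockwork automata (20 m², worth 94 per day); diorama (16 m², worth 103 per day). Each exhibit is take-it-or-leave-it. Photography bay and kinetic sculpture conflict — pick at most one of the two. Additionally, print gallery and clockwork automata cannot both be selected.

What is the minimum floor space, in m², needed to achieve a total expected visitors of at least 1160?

Look for the lowest-floor combination reaching 1160.
print gallery + kinetic sculpture + ceramics vitrine + armor display: 1172 expected visitors at 30 m².
Any bundle with less than 30 m² falls short of 1160.

30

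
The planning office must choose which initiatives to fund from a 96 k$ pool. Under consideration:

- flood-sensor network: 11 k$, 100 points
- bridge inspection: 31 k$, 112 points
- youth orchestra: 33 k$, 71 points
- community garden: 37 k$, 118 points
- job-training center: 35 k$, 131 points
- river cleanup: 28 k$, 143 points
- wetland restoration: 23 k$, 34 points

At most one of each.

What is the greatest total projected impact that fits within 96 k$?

Density check — flood-sensor network 9.09, river cleanup 5.11, job-training center 3.74 are the best per k$.
A density-first pass picks flood-sensor network + job-training center + river cleanup — 374 at 74 k$.
Replace job-training center with bridge inspection + wetland restoration: the trade gains 15 net, giving 389 at 93 k$.

389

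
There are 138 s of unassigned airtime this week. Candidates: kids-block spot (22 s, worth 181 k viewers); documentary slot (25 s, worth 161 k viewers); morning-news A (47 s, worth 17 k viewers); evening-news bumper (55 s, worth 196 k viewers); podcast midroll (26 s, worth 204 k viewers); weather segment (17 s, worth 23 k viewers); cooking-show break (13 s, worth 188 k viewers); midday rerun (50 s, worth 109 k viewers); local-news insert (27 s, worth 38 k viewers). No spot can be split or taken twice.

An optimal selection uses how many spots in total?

5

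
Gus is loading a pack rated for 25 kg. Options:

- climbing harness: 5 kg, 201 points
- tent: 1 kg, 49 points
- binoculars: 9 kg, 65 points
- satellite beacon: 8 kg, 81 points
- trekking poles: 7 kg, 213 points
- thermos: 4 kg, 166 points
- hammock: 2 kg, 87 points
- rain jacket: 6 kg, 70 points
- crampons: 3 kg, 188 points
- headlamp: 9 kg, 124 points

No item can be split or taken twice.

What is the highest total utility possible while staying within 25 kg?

Ranking by ratio (utility/kg): crampons 62.67, tent 49.00, hammock 43.50.
Taking climbing harness + tent + trekking poles + thermos + hammock + crampons: 22 kg used, 904 in utility.
Next best is climbing harness + trekking poles + thermos + hammock + crampons at 855 (21 kg) — short by 49.

904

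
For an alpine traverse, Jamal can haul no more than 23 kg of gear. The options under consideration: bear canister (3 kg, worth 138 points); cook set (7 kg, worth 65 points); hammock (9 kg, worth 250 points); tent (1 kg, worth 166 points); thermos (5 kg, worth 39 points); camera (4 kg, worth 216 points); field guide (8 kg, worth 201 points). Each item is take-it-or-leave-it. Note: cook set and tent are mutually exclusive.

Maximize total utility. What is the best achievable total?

Greedy by ratio would take bear canister + hammock + tent + thermos + camera: 22 kg used, total 809.
Dropping bear canister and thermos frees 8 kg; slotting in field guide (8 kg) lifts the total to 833 at 22 kg.

833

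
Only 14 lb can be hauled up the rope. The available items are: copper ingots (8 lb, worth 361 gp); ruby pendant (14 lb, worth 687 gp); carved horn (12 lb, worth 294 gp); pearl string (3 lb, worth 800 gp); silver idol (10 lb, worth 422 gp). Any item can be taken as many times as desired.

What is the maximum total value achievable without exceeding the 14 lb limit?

3200

Best packing: 4×pearl string — 12 lb, 3200 total.
Nothing else within 14 lb beats 3200.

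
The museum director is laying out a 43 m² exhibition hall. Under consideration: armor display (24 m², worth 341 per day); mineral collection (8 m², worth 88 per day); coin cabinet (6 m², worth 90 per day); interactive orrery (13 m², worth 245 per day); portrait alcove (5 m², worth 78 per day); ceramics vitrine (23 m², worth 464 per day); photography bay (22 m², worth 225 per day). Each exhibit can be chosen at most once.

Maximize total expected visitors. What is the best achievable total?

Density check — ceramics vitrine 20.17, interactive orrery 18.85, portrait alcove 15.60, coin cabinet 15.00 are the best per m².
Filling by ratio: interactive orrery + portrait alcove + ceramics vitrine for 787, with 2 m² left unused.
The 5 m² tied up in portrait alcove is better spent on coin cabinet — total rises to 799 (42 m²).
Every other selection either busts 43 m² or fails to beat 799.

799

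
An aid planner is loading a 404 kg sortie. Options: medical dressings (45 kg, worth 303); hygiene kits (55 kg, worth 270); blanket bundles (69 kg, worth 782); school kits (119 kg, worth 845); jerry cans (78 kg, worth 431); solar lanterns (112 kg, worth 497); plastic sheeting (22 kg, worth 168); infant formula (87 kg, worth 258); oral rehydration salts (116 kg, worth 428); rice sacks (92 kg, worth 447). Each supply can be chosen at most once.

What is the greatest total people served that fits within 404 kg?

2815

By people served per kg: blanket bundles 11.33, plastic sheeting 7.64, school kits 7.10, medical dressings 6.73 lead.
Greedy by ratio would take medical dressings + hygiene kits + blanket bundles + school kits + jerry cans + plastic sheeting: 388 kg used, total 2799.
Replace jerry cans with rice sacks: the trade gains 16 net, giving 2815 at 402 kg.
An exhaustive check of the 1024 subsets confirms 2815.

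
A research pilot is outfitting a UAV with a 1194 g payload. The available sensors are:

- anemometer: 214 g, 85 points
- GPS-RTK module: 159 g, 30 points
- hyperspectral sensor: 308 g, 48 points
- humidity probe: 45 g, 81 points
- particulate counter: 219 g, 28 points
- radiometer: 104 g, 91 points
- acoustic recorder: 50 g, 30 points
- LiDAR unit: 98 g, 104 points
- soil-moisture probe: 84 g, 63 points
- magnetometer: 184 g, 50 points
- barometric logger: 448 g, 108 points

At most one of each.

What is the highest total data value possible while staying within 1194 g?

Taking the top-ratio sensors first gives anemometer + GPS-RTK module + humidity probe + particulate counter + radiometer + acoustic recorder + LiDAR unit + soil-moisture probe + magnetometer for 562 (1157 g).
Replace GPS-RTK module and particulate counter and acoustic recorder with barometric logger: the trade gains 20 net, giving 582 at 1177 g.

582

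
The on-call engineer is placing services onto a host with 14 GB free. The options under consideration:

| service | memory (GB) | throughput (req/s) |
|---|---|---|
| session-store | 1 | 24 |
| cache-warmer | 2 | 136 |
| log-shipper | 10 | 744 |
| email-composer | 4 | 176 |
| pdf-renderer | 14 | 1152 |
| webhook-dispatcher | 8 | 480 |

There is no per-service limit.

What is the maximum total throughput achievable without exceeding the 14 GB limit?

1152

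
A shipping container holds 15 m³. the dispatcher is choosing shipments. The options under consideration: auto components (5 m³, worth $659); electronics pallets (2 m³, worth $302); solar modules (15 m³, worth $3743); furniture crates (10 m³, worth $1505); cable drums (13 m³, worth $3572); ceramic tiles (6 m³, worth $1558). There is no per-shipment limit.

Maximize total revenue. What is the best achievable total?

3874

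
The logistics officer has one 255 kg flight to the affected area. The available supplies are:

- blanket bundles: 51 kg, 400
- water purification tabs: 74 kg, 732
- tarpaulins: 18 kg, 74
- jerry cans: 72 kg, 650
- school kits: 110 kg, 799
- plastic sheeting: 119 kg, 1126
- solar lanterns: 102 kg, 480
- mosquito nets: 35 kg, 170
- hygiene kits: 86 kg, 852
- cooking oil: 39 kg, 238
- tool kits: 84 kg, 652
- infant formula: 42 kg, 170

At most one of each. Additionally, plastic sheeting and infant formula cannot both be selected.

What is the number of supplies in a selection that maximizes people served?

4

Best achievable people served is 2308.
For example water purification tabs + tarpaulins + jerry cans + hygiene kits achieves it, using 250 kg.
Every optimal selection uses 4 supplies.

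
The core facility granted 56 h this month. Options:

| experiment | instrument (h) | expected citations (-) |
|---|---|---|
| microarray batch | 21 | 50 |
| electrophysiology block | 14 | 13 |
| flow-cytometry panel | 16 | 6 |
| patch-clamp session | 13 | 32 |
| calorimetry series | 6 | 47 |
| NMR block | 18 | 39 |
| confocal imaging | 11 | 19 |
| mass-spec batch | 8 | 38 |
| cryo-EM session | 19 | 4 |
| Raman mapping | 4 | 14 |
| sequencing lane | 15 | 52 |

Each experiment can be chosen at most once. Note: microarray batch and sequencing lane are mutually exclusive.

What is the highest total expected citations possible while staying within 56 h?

190

Density check — calorimetry series 7.83, mass-spec batch 4.75, Raman mapping 3.50, sequencing lane 3.47 are the best per h.
Filling by ratio: patch-clamp session + calorimetry series + mass-spec batch + Raman mapping + sequencing lane for 183, with 10 h left unused.
Replace patch-clamp session with NMR block: the trade gains 7 net, giving 190 at 51 h.
That's the maximum — no feasible swap from here does better than 190.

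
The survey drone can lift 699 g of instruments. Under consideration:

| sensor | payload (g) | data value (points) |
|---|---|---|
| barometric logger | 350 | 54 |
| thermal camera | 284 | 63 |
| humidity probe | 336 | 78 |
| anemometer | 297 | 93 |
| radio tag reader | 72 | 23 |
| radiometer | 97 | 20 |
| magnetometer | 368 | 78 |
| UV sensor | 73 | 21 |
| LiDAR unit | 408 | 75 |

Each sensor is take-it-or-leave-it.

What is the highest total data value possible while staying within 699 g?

179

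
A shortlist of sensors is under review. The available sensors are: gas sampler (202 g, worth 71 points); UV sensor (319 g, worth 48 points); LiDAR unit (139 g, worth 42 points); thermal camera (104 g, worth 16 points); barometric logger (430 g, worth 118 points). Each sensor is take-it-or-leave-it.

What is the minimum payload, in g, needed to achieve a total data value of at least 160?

Look for the lowest-payload combination reaching 160.
Taking LiDAR unit + barometric logger gives 160 (≥ 160) for 569 g.
No combination under 569 g hits 160.

569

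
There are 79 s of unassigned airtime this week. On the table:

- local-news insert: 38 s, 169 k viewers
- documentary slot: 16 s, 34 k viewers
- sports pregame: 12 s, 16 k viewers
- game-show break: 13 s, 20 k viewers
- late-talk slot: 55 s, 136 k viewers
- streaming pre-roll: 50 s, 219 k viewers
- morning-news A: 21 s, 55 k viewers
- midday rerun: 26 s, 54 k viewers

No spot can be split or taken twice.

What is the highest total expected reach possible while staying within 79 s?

Density check — local-news insert 4.45, streaming pre-roll 4.38, morning-news A 2.62, late-talk slot 2.47 are the best per s.
Filling by ratio: local-news insert + documentary slot + morning-news A for 258, with 4 s left unused.
Replace local-news insert and documentary slot with streaming pre-roll: the trade gains 16 net, giving 274 at 71 s.
Next best is documentary slot + game-show break + streaming pre-roll at 273 (79 s) — short by 1.

274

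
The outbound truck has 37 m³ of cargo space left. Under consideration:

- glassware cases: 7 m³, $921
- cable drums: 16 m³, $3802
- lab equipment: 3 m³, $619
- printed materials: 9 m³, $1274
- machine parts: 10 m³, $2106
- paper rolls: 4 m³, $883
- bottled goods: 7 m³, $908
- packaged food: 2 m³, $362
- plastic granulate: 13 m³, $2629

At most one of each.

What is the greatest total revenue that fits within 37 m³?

7933

Density check — cable drums 237.62, paper rolls 220.75, machine parts 210.60 are the best per m³.
Greedy by ratio would take cable drums + lab equipment + machine parts + paper rolls + packaged food: 35 m³ used, total 7772.
Dropping machine parts and packaged food frees 12 m³; slotting in plastic granulate (13 m³) lifts the total to 7933 at 36 m³.
Every other selection either busts 37 m³ or fails to beat 7933.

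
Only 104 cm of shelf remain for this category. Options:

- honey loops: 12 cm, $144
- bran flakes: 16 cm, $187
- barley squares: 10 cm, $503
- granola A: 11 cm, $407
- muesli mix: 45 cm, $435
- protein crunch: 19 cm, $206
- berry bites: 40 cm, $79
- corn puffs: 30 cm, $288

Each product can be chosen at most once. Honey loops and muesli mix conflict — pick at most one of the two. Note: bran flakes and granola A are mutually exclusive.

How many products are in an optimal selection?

Best achievable weekly sales is 1633.
barley squares + granola A + muesli mix + corn puffs hits 1633 at 96 cm.
Any selection reaching 1633 contains exactly 4 products.

4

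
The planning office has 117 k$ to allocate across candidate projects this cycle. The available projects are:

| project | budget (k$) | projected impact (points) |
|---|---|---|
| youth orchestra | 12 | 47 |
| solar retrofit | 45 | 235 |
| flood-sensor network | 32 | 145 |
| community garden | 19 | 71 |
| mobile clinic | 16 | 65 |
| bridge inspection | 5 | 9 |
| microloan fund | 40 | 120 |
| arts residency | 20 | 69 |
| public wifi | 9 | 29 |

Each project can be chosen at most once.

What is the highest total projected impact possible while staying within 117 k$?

527

Density check — solar retrofit 5.22, flood-sensor network 4.53, mobile clinic 4.06 are the best per k$.
A density-first pass picks youth orchestra + solar retrofit + flood-sensor network + mobile clinic + public wifi — 521 at 114 k$.
The 16 k$ tied up in mobile clinic is better spent on community garden — total rises to 527 (117 k$).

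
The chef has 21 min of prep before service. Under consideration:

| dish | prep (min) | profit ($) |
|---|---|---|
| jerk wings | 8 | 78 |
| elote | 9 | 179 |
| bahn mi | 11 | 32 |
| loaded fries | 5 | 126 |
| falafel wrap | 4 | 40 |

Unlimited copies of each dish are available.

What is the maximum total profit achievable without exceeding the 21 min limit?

504

Density check — loaded fries 25.20, elote 19.89, falafel wrap 10.00 are the best per min.
Taking 4×loaded fries: 20 min used, 504 in profit.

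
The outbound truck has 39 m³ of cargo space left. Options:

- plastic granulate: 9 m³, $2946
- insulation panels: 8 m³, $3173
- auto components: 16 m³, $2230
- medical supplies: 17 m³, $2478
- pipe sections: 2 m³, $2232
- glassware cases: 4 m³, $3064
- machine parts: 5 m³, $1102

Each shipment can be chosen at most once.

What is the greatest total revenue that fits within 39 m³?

13645

Density check — pipe sections 1116.00, glassware cases 766.00, insulation panels 396.62, plastic granulate 327.33 are the best per m³.
The ratio heuristic lands on plastic granulate + insulation panels + pipe sections + glassware cases + machine parts (12517) but leaves 11 m³ idle.
Dropping machine parts frees 5 m³; slotting in auto components (16 m³) lifts the total to 13645 at 39 m³.
The closest alternative, plastic granulate + insulation panels + pipe sections + glassware cases + machine parts, reaches only 12517.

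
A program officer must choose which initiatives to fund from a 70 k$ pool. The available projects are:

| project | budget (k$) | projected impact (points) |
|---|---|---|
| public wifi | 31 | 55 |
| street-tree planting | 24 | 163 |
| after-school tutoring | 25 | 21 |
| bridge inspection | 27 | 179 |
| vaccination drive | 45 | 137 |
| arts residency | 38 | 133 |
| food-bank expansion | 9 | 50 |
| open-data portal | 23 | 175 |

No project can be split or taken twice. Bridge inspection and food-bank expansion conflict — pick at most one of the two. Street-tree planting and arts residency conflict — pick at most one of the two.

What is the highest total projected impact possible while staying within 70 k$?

388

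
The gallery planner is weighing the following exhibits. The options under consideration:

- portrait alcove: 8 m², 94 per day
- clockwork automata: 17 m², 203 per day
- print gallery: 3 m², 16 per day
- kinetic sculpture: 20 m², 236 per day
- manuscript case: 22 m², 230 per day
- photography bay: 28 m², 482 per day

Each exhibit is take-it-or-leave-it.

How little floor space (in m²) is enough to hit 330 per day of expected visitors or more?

Need the lightest bundle worth ≥ 330.
portrait alcove + kinetic sculpture reaches 330 using 28 m².
No combination under 28 m² hits 330.

28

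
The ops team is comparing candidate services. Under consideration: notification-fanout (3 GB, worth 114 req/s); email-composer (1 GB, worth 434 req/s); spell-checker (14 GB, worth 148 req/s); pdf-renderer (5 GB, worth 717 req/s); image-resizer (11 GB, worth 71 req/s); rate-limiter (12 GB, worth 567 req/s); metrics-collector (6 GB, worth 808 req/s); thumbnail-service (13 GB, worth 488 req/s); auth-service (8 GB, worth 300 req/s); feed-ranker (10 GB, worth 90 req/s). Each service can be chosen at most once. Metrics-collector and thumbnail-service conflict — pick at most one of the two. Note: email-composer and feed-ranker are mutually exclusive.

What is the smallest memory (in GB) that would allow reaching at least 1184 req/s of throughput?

7

Need the lightest bundle worth ≥ 1184.
email-composer + metrics-collector: 1242 throughput at 7 GB.
Any bundle with less than 7 GB falls short of 1184.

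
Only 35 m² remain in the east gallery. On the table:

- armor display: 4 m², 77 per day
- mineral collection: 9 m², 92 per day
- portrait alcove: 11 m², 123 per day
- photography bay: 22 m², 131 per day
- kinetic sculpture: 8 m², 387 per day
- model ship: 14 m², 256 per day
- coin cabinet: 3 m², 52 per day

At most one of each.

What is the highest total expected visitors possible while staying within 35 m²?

Density check — kinetic sculpture 48.38, armor display 19.25, model ship 18.29, coin cabinet 17.33 are the best per m².
Greedy by ratio would take armor display + kinetic sculpture + model ship + coin cabinet: 29 m² used, total 772.
Dropping coin cabinet frees 3 m²; slotting in mineral collection (9 m²) lifts the total to 812 at 35 m².
Next best is mineral collection + kinetic sculpture + model ship + coin cabinet at 787 (34 m²) — short by 25.

812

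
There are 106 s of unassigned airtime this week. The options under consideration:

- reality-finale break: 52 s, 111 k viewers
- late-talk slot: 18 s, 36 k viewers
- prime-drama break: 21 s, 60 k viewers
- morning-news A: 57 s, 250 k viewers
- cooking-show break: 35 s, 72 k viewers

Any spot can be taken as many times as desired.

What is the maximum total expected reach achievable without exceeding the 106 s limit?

Best packing: 2×prime-drama break + morning-news A — 99 s, 370 total.
Every other selection either busts 106 s or fails to beat 370.

370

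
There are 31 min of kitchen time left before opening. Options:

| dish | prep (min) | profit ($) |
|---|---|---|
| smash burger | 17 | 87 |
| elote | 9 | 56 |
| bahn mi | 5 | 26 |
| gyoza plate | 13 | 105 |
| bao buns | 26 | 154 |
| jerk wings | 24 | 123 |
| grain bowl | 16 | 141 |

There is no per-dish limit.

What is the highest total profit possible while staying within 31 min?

246

Density check — grain bowl 8.81, gyoza plate 8.08, elote 6.22 are the best per min.
Gyoza plate + grain bowl uses 29 of the 31 min and totals 246.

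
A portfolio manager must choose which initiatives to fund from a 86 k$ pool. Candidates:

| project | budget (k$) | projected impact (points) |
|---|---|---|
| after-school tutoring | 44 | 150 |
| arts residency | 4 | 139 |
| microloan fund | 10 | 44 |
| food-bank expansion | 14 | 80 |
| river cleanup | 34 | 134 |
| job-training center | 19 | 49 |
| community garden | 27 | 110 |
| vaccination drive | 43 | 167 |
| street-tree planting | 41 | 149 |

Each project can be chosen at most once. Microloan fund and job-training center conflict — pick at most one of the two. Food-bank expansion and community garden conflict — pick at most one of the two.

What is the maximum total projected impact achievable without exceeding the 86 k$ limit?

Density check — arts residency 34.75, food-bank expansion 5.71, microloan fund 4.40, community garden 4.07 are the best per k$.
Taking arts residency + microloan fund + community garden + vaccination drive: 84 k$ used, 460 in projected impact.

460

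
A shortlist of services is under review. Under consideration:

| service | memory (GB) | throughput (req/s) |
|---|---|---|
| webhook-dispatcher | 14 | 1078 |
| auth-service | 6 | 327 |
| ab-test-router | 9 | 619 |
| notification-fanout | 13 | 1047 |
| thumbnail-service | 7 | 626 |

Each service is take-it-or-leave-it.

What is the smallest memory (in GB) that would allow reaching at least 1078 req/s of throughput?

14

Need the lightest bundle worth ≥ 1078.
webhook-dispatcher reaches 1078 using 14 GB.
No combination under 14 GB hits 1078.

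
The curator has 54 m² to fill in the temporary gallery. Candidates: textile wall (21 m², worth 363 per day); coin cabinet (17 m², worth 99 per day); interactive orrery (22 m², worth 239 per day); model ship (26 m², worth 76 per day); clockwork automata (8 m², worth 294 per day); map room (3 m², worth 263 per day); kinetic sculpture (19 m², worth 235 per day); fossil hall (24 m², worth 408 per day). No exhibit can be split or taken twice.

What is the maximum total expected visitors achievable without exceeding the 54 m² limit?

Filling by ratio: textile wall + clockwork automata + map room + kinetic sculpture for 1155, with 3 m² left unused.
The 21 m² tied up in textile wall is better spent on fossil hall — total rises to 1200 (54 m²).

1200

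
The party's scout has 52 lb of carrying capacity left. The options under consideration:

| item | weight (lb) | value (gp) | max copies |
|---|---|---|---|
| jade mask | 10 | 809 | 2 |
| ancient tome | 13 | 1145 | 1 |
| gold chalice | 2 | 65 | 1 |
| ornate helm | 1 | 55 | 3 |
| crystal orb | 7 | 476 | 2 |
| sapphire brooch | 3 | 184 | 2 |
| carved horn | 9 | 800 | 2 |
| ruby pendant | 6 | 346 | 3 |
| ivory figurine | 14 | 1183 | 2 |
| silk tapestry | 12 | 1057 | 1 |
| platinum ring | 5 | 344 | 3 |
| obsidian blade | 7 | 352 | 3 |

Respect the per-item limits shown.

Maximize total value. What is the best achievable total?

4424

Taking the top-ratio items first gives ancient tome + ornate helm + sapphire brooch + 2×carved horn + silk tapestry + platinum ring for 4385 (52 lb).
Replace carved horn and platinum ring with ivory figurine: the trade gains 39 net, giving 4424 at 52 lb.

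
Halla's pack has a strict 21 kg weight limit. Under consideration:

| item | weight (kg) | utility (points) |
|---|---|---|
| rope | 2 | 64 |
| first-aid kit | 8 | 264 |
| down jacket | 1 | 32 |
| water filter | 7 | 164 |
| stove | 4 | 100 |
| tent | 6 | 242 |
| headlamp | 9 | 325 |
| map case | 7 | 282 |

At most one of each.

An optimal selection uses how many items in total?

3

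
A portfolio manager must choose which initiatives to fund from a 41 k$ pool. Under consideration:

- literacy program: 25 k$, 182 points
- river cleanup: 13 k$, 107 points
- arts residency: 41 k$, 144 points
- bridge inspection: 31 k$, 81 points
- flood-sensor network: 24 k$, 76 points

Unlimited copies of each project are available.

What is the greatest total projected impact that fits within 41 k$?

321

Density check — river cleanup 8.23, literacy program 7.28, arts residency 3.51, flood-sensor network 3.17 are the best per k$.
Taking 3×river cleanup: 39 k$ used, 321 in projected impact.
Nothing else within 41 k$ beats 321.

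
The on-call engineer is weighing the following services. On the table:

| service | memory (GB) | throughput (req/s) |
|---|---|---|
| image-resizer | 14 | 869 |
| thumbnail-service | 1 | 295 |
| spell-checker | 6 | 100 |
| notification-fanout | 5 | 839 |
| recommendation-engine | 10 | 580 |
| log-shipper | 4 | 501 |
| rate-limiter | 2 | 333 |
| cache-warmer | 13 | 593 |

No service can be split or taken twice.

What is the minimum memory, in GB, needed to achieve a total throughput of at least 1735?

12

Look for the lowest-memory combination reaching 1735.
Taking thumbnail-service + notification-fanout + log-shipper + rate-limiter gives 1968 (≥ 1735) for 12 GB.
Any bundle with less than 12 GB falls short of 1735.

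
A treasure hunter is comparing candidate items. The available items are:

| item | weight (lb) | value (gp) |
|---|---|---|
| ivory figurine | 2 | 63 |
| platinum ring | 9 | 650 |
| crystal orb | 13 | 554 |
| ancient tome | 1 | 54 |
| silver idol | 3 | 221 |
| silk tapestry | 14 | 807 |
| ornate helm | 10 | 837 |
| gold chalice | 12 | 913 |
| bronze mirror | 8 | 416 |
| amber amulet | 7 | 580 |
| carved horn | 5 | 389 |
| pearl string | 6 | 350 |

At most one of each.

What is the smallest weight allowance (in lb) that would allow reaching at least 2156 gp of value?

Need the lightest bundle worth ≥ 2156.
Taking ancient tome + ornate helm + gold chalice + carved horn gives 2193 (≥ 2156) for 28 lb.
No combination under 28 lb hits 2156.

28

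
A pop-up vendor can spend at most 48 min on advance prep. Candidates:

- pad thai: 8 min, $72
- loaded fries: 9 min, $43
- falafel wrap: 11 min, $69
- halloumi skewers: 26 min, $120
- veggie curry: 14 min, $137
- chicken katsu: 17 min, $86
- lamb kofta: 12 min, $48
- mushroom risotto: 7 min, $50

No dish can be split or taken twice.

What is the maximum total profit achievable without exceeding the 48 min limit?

345

Ranking by ratio (profit/min): veggie curry 9.79, pad thai 9.00, mushroom risotto 7.14, falafel wrap 6.27.
Taking the top-ratio dishes first gives pad thai + falafel wrap + veggie curry + mushroom risotto for 328 (40 min).
Replace falafel wrap with chicken katsu: the trade gains 17 net, giving 345 at 46 min.
The spare 2 min is too small for any remaining dish, and no exchange beats 345.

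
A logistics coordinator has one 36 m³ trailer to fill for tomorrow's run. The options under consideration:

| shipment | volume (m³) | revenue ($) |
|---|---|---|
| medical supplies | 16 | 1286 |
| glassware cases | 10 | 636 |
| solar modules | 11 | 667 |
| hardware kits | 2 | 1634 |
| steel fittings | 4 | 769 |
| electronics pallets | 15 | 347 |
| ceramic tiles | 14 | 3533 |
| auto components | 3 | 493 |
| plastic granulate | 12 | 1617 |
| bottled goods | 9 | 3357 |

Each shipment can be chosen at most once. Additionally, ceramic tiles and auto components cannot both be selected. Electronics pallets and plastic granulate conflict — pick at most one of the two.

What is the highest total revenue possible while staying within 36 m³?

Hardware kits + steel fittings + ceramic tiles + bottled goods uses 29 of the 36 m³ and totals 9293.
That's the maximum — no feasible swap from here does better than 9293.

9293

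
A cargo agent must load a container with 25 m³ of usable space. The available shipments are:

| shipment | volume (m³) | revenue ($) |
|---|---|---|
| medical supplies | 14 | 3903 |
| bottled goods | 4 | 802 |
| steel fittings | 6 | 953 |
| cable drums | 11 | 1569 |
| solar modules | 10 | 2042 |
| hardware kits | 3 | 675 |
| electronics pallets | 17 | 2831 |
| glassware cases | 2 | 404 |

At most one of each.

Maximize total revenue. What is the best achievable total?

The ratio heuristic lands on medical supplies + bottled goods + hardware kits + glassware cases (5784) but leaves 2 m³ idle.
The 9 m³ tied up in bottled goods and hardware kits and glassware cases is better spent on solar modules — total rises to 5945 (24 m³).
The closest alternative, medical supplies + steel fittings + hardware kits + glassware cases, reaches only 5935.

5945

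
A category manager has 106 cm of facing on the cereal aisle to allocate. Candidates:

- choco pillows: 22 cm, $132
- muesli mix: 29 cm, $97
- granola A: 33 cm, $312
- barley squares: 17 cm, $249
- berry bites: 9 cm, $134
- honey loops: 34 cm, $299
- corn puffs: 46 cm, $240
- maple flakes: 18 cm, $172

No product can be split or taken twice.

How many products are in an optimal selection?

4

The maximum weekly sales within 106 cm is 1032.
One optimal bundle: granola A + barley squares + honey loops + maple flakes (102 cm).
Any selection reaching 1032 contains exactly 4 products.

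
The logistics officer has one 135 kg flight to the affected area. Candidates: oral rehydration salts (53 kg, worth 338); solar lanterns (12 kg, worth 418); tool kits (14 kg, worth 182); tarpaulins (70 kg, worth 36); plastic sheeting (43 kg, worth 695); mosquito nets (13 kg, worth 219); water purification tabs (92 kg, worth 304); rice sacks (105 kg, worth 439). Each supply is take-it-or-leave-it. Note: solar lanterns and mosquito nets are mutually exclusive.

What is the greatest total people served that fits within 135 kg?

Taking oral rehydration salts + solar lanterns + tool kits + plastic sheeting: 122 kg used, 1633 in people served.
Runner-up oral rehydration salts + solar lanterns + plastic sheeting tops out at 1451.

1633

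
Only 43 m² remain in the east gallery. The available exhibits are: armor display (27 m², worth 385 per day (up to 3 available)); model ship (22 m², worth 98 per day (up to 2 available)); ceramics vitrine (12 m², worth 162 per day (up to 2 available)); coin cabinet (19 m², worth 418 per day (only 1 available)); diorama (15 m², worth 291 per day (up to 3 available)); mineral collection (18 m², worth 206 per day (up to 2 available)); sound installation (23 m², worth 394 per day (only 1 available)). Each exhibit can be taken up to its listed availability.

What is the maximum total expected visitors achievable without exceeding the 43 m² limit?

The ratio heuristic lands on coin cabinet + diorama (709) but leaves 9 m² idle.
Replace diorama with sound installation: the trade gains 103 net, giving 812 at 42 m².

812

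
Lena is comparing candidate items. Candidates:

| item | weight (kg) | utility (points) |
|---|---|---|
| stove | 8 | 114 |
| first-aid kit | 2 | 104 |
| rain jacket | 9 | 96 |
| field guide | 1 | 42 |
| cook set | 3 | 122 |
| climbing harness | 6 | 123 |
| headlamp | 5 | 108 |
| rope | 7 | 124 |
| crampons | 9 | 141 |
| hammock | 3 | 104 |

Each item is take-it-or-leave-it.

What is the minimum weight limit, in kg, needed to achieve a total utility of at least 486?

15

Look for the lowest-weight combination reaching 486.
first-aid kit + field guide + cook set + climbing harness + hammock reaches 495 using 15 kg.
Below 15 kg the best achievable stays under 486.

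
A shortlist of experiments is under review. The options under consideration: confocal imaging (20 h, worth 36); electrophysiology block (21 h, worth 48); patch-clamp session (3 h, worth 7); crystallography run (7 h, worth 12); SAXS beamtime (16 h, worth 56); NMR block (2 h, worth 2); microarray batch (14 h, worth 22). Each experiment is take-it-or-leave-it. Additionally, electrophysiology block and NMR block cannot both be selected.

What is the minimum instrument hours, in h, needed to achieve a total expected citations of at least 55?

Minimise h subject to total expected citations ≥ 55.
SAXS beamtime reaches 56 using 16 h.
No combination under 16 h hits 55.

16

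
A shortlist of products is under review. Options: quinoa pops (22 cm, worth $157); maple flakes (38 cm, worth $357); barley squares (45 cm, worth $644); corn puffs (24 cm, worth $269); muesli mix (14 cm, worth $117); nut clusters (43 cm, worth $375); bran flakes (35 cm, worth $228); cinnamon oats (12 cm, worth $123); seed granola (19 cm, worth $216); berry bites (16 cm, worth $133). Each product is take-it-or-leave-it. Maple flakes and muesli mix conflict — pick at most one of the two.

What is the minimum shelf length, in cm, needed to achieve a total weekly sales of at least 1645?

150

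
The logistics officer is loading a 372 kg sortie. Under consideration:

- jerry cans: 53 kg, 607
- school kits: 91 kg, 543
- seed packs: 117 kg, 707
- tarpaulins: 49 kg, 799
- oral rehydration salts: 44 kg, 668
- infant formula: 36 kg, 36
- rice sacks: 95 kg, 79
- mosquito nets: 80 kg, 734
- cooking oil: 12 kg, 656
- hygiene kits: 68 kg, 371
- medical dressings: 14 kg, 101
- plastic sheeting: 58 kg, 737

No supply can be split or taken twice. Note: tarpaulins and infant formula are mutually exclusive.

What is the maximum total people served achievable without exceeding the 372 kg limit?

Taking jerry cans + tarpaulins + oral rehydration salts + mosquito nets + cooking oil + hygiene kits + plastic sheeting: 364 kg used, 4572 in people served.

4572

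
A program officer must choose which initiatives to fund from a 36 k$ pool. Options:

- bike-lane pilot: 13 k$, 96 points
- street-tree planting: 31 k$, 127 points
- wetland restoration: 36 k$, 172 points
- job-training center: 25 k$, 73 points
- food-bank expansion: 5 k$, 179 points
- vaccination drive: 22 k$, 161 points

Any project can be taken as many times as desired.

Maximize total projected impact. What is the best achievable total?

Ranking by ratio (projected impact/k$): food-bank expansion 35.80, bike-lane pilot 7.38, vaccination drive 7.32.
Taking 7×food-bank expansion: 35 k$ used, 1253 in projected impact.
Nothing else within 36 k$ beats 1253.

1253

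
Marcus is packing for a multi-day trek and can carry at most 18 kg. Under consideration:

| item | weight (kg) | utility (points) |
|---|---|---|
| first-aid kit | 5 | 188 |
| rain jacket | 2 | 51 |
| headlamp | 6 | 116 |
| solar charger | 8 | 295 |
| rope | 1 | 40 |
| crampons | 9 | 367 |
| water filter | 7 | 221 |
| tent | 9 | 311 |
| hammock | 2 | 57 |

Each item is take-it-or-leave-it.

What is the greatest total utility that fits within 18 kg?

By utility per kg: crampons 40.78, rope 40.00, first-aid kit 37.60 lead.
Filling by ratio: first-aid kit + rope + crampons + hammock for 652, with 1 kg left unused.
Dropping first-aid kit and hammock frees 7 kg; slotting in solar charger (8 kg) lifts the total to 702 at 18 kg.
An exhaustive check of the 512 subsets confirms 702.

702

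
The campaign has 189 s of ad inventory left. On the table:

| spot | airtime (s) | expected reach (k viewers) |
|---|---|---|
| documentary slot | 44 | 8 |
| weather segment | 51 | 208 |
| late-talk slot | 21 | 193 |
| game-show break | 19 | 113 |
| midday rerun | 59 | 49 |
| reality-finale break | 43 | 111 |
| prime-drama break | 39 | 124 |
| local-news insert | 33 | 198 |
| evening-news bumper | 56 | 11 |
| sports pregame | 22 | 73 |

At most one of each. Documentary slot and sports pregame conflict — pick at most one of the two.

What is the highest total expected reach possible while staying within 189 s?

909

The ratio ordering already packs tightly: weather segment + late-talk slot + game-show break + prime-drama break + local-news insert + sports pregame, 185 s, 909.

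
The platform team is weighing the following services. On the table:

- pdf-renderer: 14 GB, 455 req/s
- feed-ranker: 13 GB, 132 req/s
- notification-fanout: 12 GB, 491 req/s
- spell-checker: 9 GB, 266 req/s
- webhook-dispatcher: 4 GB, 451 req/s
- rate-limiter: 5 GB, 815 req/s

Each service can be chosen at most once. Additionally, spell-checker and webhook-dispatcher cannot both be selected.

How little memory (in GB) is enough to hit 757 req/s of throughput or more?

Minimise GB subject to total throughput ≥ 757.
Taking rate-limiter gives 815 (≥ 757) for 5 GB.
No combination under 5 GB hits 757.

5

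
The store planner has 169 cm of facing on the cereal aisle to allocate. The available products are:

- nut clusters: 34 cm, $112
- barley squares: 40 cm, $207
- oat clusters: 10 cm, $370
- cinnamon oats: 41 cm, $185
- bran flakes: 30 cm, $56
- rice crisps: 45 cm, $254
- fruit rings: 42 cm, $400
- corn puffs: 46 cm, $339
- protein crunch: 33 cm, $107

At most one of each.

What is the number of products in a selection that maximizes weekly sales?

Optimal total is 1372.
One optimal bundle: barley squares + oat clusters + bran flakes + fruit rings + corn puffs (168 cm).
Every optimal selection uses 5 products.

5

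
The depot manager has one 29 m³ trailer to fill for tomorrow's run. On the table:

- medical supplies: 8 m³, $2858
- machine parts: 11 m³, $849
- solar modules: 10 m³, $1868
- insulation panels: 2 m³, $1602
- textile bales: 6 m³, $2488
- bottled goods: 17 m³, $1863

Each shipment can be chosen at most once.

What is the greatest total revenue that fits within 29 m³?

8816

The ratio ordering already packs tightly: medical supplies + solar modules + insulation panels + textile bales, 26 m³, 8816.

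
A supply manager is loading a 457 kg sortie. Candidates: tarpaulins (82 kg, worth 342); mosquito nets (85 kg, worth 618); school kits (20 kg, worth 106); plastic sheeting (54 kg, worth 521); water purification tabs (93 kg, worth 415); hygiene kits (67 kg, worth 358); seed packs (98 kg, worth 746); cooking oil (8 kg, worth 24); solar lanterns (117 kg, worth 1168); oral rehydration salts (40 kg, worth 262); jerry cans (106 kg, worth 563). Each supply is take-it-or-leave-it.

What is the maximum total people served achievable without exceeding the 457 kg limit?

3541

Taking the top-ratio supplies first gives mosquito nets + school kits + plastic sheeting + seed packs + cooking oil + solar lanterns + oral rehydration salts for 3445 (422 kg).
Replace oral rehydration salts with hygiene kits: the trade gains 96 net, giving 3541 at 449 kg.
Runner-up mosquito nets + school kits + plastic sheeting + hygiene kits + seed packs + solar lanterns tops out at 3517.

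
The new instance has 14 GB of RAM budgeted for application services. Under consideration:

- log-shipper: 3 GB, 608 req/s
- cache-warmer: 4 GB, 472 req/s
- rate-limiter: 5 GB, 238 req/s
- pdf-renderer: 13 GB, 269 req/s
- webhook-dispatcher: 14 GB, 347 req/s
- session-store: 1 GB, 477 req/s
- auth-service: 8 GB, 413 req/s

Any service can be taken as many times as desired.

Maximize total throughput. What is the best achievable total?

Taking 14×session-store: 14 GB used, 6678 in throughput.

6678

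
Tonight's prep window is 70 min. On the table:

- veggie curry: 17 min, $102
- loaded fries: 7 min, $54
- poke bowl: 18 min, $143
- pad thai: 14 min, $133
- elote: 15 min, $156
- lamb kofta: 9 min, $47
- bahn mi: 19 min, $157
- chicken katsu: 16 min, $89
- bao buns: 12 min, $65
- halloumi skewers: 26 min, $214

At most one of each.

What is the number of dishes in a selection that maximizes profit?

The maximum profit within 70 min is 589.
One optimal bundle: poke bowl + pad thai + elote + bahn mi (66 min).
Any selection reaching 589 contains exactly 4 dishes.

4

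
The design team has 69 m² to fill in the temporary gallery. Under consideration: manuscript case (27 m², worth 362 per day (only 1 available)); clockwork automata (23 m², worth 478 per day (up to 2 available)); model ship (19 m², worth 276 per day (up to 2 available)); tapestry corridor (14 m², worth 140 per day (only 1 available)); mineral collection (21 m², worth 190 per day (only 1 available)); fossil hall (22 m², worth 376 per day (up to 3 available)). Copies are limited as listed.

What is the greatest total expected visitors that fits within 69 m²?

Taking 2×clockwork automata + fossil hall: 68 m² used, 1332 in expected visitors.
That's the maximum — no swap from here does better than 1332.

1332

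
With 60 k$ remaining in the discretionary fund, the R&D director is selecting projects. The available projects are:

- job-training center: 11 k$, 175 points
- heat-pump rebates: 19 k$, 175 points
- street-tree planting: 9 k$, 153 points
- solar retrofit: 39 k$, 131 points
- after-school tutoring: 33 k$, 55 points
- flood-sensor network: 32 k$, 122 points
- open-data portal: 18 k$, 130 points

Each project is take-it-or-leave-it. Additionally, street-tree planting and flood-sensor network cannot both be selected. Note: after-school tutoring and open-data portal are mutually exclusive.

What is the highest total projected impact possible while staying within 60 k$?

633

Job-training center + heat-pump rebates + street-tree planting + open-data portal uses 57 of the 60 k$ and totals 633.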